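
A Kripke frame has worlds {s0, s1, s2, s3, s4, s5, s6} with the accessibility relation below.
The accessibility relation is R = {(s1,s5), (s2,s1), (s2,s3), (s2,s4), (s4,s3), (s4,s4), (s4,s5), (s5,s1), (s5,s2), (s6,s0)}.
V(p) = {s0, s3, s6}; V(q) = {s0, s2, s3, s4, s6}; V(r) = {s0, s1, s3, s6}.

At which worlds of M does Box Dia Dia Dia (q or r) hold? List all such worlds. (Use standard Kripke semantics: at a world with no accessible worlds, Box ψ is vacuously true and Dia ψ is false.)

s0, s1, s3, s5

Let φ = Box Dia Dia Dia (q or r). Evaluate φ at each world:
  s0 (successors ∅): φ is true.
  s1 (successors {s5}): φ is true.
  s2 (successors {s1, s3, s4}): φ is false.
  s3 (successors ∅): φ is true.
  s4 (successors {s3, s4, s5}): φ is false.
  s5 (successors {s1, s2}): φ is true.
  s6 (successors {s0}): φ is false.
For instance, at s1:
  At s1: Box Dia Dia Dia (q or r) requires Dia Dia Dia (q or r) at every successor {s5}.
      At s5: Dia Dia Dia (q or r) requires Dia Dia (q or r) at some successor in {s1, s2}.
        Dia Dia (q or r) holds at s1, so Dia Dia Dia (q or r) is true at s5.
  So Box Dia Dia Dia (q or r) is true at s1.
Satisfying worlds: {s0, s1, s3, s5}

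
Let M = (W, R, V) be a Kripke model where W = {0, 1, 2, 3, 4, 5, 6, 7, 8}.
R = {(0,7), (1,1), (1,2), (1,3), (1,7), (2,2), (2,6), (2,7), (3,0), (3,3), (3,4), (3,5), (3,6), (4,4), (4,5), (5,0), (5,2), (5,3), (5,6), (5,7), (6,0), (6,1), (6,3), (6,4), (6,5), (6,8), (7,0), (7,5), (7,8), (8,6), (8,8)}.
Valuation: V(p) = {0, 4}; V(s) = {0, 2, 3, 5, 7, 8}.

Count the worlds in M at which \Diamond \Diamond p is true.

Let φ = \Diamond \Diamond p. Evaluate φ at each world:
  0 (successors {7}): φ is true.
  1 (successors {1, 2, 3, 7}): φ is true.
  2 (successors {2, 6, 7}): φ is true.
  3 (successors {0, 3, 4, 5, 6}): φ is true.
  4 (successors {4, 5}): φ is true.
  5 (successors {0, 2, 3, 6, 7}): φ is true.
  6 (successors {0, 1, 3, 4, 5, 8}): φ is true.
  7 (successors {0, 5, 8}): φ is true.
  8 (successors {6, 8}): φ is true.
For instance, at 3:
  At 3: \Diamond \Diamond p requires \Diamond p at some successor in {0, 3, 4, 5, 6}.
    \Diamond p holds at 3, so \Diamond \Diamond p is true at 3.
      At 3: \Diamond p requires p at some successor in {0, 3, 4, 5, 6}.
        p holds at 0, so \Diamond p is true at 3.
Satisfying worlds: {0, 1, 2, 3, 4, 5, 6, 7, 8}

9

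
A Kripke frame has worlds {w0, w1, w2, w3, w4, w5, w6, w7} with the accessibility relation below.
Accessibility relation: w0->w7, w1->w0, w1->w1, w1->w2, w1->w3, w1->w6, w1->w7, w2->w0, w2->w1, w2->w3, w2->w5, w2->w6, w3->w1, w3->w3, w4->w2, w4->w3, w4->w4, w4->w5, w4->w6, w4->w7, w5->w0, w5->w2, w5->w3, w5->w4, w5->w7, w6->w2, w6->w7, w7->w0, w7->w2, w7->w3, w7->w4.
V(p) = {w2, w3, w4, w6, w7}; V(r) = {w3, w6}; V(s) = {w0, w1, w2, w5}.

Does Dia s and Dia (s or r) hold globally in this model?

No

Let φ = Dia s and Dia (s or r). Evaluate φ at each world:
  w0 (successors {w7}): φ is false.
  w1 (successors {w0, w1, w2, w3, w6, w7}): φ is true.
  w2 (successors {w0, w1, w3, w5, w6}): φ is true.
  w3 (successors {w1, w3}): φ is true.
  w4 (successors {w2, w3, w4, w5, w6, w7}): φ is true.
  w5 (successors {w0, w2, w3, w4, w7}): φ is true.
  w6 (successors {w2, w7}): φ is true.
  w7 (successors {w0, w2, w3, w4}): φ is true.
Detail at w0 (counterexample):
  At w0: Dia s is false, Dia (s or r) is false, so Dia s and Dia (s or r) is false.
    At w0: Dia s requires s at some successor in {w7}.
      At w7: s is false.
    So Dia s is false at w0.
    At w0: Dia (s or r) requires s or r at some successor in {w7}.
      At w7: s or r is false.
    So Dia (s or r) is false at w0.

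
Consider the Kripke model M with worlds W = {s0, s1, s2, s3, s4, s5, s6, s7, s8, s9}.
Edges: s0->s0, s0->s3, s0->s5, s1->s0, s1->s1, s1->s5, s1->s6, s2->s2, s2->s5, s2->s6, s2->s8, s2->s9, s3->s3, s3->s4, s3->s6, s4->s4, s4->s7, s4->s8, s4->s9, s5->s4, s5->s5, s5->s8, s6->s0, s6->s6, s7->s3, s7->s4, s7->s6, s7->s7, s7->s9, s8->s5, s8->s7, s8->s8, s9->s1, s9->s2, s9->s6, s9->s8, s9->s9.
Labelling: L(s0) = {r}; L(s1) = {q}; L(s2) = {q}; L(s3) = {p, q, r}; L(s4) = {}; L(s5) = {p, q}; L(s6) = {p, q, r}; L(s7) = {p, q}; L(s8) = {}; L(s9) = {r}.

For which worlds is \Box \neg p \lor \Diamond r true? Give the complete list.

Let φ = \Box \neg p \lor \Diamond r. Evaluate φ at each world:
  s0 (successors {s0, s3, s5}): φ is true.
  s1 (successors {s0, s1, s5, s6}): φ is true.
  s2 (successors {s2, s5, s6, s8, s9}): φ is true.
  s3 (successors {s3, s4, s6}): φ is true.
  s4 (successors {s4, s7, s8, s9}): φ is true.
  s5 (successors {s4, s5, s8}): φ is false.
  s6 (successors {s0, s6}): φ is true.
  s7 (successors {s3, s4, s6, s7, s9}): φ is true.
  s8 (successors {s5, s7, s8}): φ is false.
  s9 (successors {s1, s2, s6, s8, s9}): φ is true.
For instance, at s9:
  At s9: \Box \neg p is false, \Diamond r is true, so \Box \neg p \lor \Diamond r is true.
    At s9: \Box \neg p requires \neg p at every successor {s1, s2, s6, s8, s9}.
      \neg p fails at s6, so \Box \neg p is false at s9.
    At s9: \Diamond r requires r at some successor in {s1, s2, s6, s8, s9}.
      r holds at s6, so \Diamond r is true at s9.
Satisfying worlds: {s0, s1, s2, s3, s4, s6, s7, s9}

s0, s1, s2, s3, s4, s6, s7, s9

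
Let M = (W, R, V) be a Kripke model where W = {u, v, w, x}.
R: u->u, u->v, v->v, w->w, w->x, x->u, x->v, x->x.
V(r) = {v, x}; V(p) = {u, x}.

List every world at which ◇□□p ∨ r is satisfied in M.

Recall that □ψ holds at a world iff ψ holds at every accessible world, and ◇ψ holds iff ψ holds at some accessible world.
Let φ = ◇□□p ∨ r. Evaluate φ at each world:
  u (successors {u, v}): φ is false.
  v (successors {v}): φ is true.
  w (successors {w, x}): φ is false.
  x (successors {u, v, x}): φ is true.
For instance, at w:
  At w: ◇□□p is false, r is false, so ◇□□p ∨ r is false.
    At w: ◇□□p requires □□p at some successor in {w, x}.
      At w: □□p is false.
      At x: □□p is false.
    So ◇□□p is false at w.
Satisfying worlds: {v, x}

v, x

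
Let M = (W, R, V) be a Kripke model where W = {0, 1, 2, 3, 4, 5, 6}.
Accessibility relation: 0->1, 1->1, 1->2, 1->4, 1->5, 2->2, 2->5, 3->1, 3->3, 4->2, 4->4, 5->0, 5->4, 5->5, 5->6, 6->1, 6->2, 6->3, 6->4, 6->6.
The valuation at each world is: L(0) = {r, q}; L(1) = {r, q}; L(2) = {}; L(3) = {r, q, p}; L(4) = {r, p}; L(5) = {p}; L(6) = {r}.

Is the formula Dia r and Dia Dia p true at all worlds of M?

No

Let φ = Dia r and Dia Dia p. Evaluate φ at each world:
  0 (successors {1}): φ is true.
  1 (successors {1, 2, 4, 5}): φ is true.
  2 (successors {2, 5}): φ is false.
  3 (successors {1, 3}): φ is true.
  4 (successors {2, 4}): φ is true.
  5 (successors {0, 4, 5, 6}): φ is true.
  6 (successors {1, 2, 3, 4, 6}): φ is true.
Detail at 2 (counterexample):
  At 2: Dia r is false, Dia Dia p is true, so Dia r and Dia Dia p is false.
    At 2: Dia r requires r at some successor in {2, 5}.
      At 2: r is false.
      At 5: r is false.
    So Dia r is false at 2.
    At 2: Dia Dia p requires Dia p at some successor in {2, 5}.
      Dia p holds at 2, so Dia Dia p is true at 2.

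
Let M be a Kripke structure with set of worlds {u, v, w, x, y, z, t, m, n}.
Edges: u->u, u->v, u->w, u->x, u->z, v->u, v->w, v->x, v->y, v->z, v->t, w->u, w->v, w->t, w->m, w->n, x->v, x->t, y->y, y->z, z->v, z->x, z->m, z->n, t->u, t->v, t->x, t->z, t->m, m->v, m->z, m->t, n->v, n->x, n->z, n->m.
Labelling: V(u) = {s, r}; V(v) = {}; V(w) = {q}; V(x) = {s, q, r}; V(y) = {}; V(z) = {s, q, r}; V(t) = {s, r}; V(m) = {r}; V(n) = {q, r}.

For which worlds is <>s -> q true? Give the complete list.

Let φ = <>s -> q. Evaluate φ at each world:
  u (successors {u, v, w, x, z}): φ is false.
  v (successors {u, w, x, y, z, t}): φ is false.
  w (successors {u, v, t, m, n}): φ is true.
  x (successors {v, t}): φ is true.
  y (successors {y, z}): φ is false.
  z (successors {v, x, m, n}): φ is true.
  t (successors {u, v, x, z, m}): φ is false.
  m (successors {v, z, t}): φ is false.
  n (successors {v, x, z, m}): φ is true.
For instance, at w:
  At w: <>s is true, q is true, so <>s -> q is true.
    At w: <>s requires s at some successor in {u, v, t, m, n}.
      s holds at u, so <>s is true at w.
Satisfying worlds: {w, x, z, n}

w, x, z, n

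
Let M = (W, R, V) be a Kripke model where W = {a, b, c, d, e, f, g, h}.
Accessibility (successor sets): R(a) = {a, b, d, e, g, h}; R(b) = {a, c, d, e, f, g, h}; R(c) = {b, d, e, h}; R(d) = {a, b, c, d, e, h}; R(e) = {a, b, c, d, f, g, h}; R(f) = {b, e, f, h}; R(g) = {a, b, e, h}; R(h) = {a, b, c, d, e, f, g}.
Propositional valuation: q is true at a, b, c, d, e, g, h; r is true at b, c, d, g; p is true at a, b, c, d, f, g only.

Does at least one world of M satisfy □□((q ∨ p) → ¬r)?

Let φ = □□((q ∨ p) → ¬r). Evaluate φ at each world:
  a (successors {a, b, d, e, g, h}): φ is false.
  b (successors {a, c, d, e, f, g, h}): φ is false.
  c (successors {b, d, e, h}): φ is false.
  d (successors {a, b, c, d, e, h}): φ is false.
  e (successors {a, b, c, d, f, g, h}): φ is false.
  f (successors {b, e, f, h}): φ is false.
  g (successors {a, b, e, h}): φ is false.
  h (successors {a, b, c, d, e, f, g}): φ is false.
For instance, at e:
  At e: □□((q ∨ p) → ¬r) requires □((q ∨ p) → ¬r) at every successor {a, b, c, d, f, g, h}.
    □((q ∨ p) → ¬r) fails at a, so □□((q ∨ p) → ¬r) is false at e.
      At a: □((q ∨ p) → ¬r) requires (q ∨ p) → ¬r at every successor {a, b, d, e, g, h}.
        (q ∨ p) → ¬r fails at b, so □((q ∨ p) → ¬r) is false at a.

No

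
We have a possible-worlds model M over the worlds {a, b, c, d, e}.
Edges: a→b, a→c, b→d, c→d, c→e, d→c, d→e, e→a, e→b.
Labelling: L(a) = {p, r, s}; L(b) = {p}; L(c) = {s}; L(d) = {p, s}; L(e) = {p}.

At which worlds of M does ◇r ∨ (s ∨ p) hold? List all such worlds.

Let φ = ◇r ∨ (s ∨ p). Evaluate φ at each world:
  a (successors {b, c}): φ is true.
  b (successors {d}): φ is true.
  c (successors {d, e}): φ is true.
  d (successors {c, e}): φ is true.
  e (successors {a, b}): φ is true.
For instance, at c:
  At c: ◇r is false, s ∨ p is true, so ◇r ∨ (s ∨ p) is true.
    At c: ◇r requires r at some successor in {d, e}.
      At d: r is false.
      At e: r is false.
    So ◇r is false at c.
Satisfying worlds: {a, b, c, d, e}

a, b, c, d, e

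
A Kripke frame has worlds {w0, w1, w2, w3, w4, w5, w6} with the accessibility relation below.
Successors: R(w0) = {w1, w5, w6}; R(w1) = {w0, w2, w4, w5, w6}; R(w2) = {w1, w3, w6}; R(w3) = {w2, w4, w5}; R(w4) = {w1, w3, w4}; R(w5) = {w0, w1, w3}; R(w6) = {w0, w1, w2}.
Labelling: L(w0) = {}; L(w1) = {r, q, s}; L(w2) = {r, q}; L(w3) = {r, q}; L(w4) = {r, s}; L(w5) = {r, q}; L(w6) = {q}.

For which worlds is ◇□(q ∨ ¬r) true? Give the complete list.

Recall that □ψ holds at a world iff ψ holds at every accessible world, and ◇ψ holds iff ψ holds at some accessible world.
Let φ = ◇□(q ∨ ¬r). Evaluate φ at each world:
  w0 (successors {w1, w5, w6}): φ is true.
  w1 (successors {w0, w2, w4, w5, w6}): φ is true.
  w2 (successors {w1, w3, w6}): φ is true.
  w3 (successors {w2, w4, w5}): φ is true.
  w4 (successors {w1, w3, w4}): φ is false.
  w5 (successors {w0, w1, w3}): φ is true.
  w6 (successors {w0, w1, w2}): φ is true.
For instance, at w6:
  At w6: ◇□(q ∨ ¬r) requires □(q ∨ ¬r) at some successor in {w0, w1, w2}.
    □(q ∨ ¬r) holds at w0, so ◇□(q ∨ ¬r) is true at w6.
      At w0: □(q ∨ ¬r) requires q ∨ ¬r at every successor {w1, w5, w6}.
        At w1: q ∨ ¬r is true.
        At w5: q ∨ ¬r is true.
        At w6: q ∨ ¬r is true.
      So □(q ∨ ¬r) is true at w0.
Satisfying worlds: {w0, w1, w2, w3, w5, w6}

w0, w1, w2, w3, w5, w6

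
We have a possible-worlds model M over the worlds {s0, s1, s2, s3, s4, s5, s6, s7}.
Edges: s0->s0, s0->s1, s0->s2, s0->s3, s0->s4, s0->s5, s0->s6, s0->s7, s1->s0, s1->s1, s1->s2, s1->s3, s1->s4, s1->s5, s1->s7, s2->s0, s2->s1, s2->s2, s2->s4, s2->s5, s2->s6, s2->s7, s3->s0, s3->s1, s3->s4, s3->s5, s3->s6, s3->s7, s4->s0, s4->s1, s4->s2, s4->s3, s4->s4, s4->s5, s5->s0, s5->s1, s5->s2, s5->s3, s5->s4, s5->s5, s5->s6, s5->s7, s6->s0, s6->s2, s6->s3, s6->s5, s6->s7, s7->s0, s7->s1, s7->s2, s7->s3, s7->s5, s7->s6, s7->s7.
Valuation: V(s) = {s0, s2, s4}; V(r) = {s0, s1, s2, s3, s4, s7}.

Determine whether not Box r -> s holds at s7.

No

At s7: not Box r is true, s is false, so not Box r -> s is false.
  At s7: Box r is false, so not Box r is true.
    At s7: Box r requires r at every successor {s0, s1, s2, s3, s5, s6, s7}.
      r fails at s5, so Box r is false at s7.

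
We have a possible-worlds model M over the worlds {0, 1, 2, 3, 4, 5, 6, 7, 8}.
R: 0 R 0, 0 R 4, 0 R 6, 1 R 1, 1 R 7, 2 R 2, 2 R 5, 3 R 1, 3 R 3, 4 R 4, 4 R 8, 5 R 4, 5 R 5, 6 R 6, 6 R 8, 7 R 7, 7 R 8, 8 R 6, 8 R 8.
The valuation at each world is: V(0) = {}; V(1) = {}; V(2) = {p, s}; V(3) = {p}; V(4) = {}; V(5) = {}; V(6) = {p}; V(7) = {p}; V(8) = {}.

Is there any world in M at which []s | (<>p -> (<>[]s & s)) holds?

Yes

Let φ = []s | (<>p -> (<>[]s & s)). Evaluate φ at each world:
  0 (successors {0, 4, 6}): φ is false.
  1 (successors {1, 7}): φ is false.
  2 (successors {2, 5}): φ is false.
  3 (successors {1, 3}): φ is false.
  4 (successors {4, 8}): φ is true.
  5 (successors {4, 5}): φ is true.
  6 (successors {6, 8}): φ is false.
  7 (successors {7, 8}): φ is false.
  8 (successors {6, 8}): φ is false.
Detail at 4 (witness):
  At 4: []s is false, <>p -> (<>[]s & s) is true, so []s | (<>p -> (<>[]s & s)) is true.
    At 4: []s requires s at every successor {4, 8}.
      s fails at 4, so []s is false at 4.
    At 4: <>p is false, <>[]s & s is false, so <>p -> (<>[]s & s) is true.
      At 4: <>p requires p at some successor in {4, 8}.
        At 4: p is false.
        At 8: p is false.
      So <>p is false at 4.
      At 4: <>[]s is false, s is false, so <>[]s & s is false.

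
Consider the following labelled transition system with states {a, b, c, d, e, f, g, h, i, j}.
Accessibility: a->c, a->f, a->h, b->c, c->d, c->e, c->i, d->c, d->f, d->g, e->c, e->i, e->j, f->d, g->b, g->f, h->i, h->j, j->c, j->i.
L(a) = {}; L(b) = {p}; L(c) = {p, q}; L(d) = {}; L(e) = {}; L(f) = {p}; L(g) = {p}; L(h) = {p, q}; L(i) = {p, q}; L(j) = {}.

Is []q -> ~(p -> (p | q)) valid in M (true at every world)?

Let φ = []q -> ~(p -> (p | q)). Evaluate φ at each world:
  a (successors {c, f, h}): φ is true.
  b (successors {c}): φ is false.
  c (successors {d, e, i}): φ is true.
  d (successors {c, f, g}): φ is true.
  e (successors {c, i, j}): φ is true.
  f (successors {d}): φ is true.
  g (successors {b, f}): φ is true.
  h (successors {i, j}): φ is true.
  i (successors ∅): φ is false.
  j (successors {c, i}): φ is false.
Detail at b (counterexample):
  At b: []q is true, ~(p -> (p | q)) is false, so []q -> ~(p -> (p | q)) is false.
    At b: []q requires q at every successor {c}.
      At c: q is true.
    So []q is true at b.

No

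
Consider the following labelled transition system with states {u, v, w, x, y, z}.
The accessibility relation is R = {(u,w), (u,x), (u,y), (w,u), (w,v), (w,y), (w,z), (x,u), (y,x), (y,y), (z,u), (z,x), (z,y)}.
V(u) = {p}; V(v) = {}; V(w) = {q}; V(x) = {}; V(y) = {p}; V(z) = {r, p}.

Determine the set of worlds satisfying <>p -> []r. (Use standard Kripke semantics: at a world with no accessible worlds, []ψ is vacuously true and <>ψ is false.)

v

Let φ = <>p -> []r. Evaluate φ at each world:
  u (successors {w, x, y}): φ is false.
  v (successors ∅): φ is true.
  w (successors {u, v, y, z}): φ is false.
  x (successors {u}): φ is false.
  y (successors {x, y}): φ is false.
  z (successors {u, x, y}): φ is false.
For instance, at z:
  At z: <>p is true, []r is false, so <>p -> []r is false.
    At z: <>p requires p at some successor in {u, x, y}.
      p holds at u, so <>p is true at z.
    At z: []r requires r at every successor {u, x, y}.
      r fails at u, so []r is false at z.
Satisfying worlds: {v}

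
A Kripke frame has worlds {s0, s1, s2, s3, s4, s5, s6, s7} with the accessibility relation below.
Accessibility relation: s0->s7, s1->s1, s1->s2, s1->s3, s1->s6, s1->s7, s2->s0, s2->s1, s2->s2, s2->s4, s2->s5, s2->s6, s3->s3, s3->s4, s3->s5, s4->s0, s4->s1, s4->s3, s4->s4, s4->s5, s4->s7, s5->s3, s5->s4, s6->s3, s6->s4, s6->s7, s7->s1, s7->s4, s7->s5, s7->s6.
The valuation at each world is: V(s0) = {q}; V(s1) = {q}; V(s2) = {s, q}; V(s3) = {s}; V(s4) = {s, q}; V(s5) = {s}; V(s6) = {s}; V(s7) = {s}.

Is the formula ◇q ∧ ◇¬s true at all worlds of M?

No

Let φ = ◇q ∧ ◇¬s. Evaluate φ at each world:
  s0 (successors {s7}): φ is false.
  s1 (successors {s1, s2, s3, s6, s7}): φ is true.
  s2 (successors {s0, s1, s2, s4, s5, s6}): φ is true.
  s3 (successors {s3, s4, s5}): φ is false.
  s4 (successors {s0, s1, s3, s4, s5, s7}): φ is true.
  s5 (successors {s3, s4}): φ is false.
  s6 (successors {s3, s4, s7}): φ is false.
  s7 (successors {s1, s4, s5, s6}): φ is true.
Detail at s0 (counterexample):
  At s0: ◇q is false, ◇¬s is false, so ◇q ∧ ◇¬s is false.
    At s0: ◇q requires q at some successor in {s7}.
      At s7: q is false.
    So ◇q is false at s0.
    At s0: ◇¬s requires ¬s at some successor in {s7}.
      At s7: ¬s is false.
    So ◇¬s is false at s0.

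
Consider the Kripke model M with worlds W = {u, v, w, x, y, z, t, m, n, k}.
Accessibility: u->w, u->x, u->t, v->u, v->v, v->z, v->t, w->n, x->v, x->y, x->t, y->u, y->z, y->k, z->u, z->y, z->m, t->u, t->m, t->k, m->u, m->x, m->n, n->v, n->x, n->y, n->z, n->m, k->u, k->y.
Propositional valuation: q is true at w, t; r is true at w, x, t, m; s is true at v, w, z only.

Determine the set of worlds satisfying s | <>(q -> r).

u, v, w, x, y, z, t, m, n, k

Recall that <>ψ holds at a world iff ψ holds at some accessible world.
Let φ = s | <>(q -> r). Evaluate φ at each world:
  u (successors {w, x, t}): φ is true.
  v (successors {u, v, z, t}): φ is true.
  w (successors {n}): φ is true.
  x (successors {v, y, t}): φ is true.
  y (successors {u, z, k}): φ is true.
  z (successors {u, y, m}): φ is true.
  t (successors {u, m, k}): φ is true.
  m (successors {u, x, n}): φ is true.
  n (successors {v, x, y, z, m}): φ is true.
  k (successors {u, y}): φ is true.
For instance, at t:
  At t: s is false, <>(q -> r) is true, so s | <>(q -> r) is true.
    At t: <>(q -> r) requires q -> r at some successor in {u, m, k}.
      q -> r holds at u, so <>(q -> r) is true at t.
Satisfying worlds: {u, v, w, x, y, z, t, m, n, k}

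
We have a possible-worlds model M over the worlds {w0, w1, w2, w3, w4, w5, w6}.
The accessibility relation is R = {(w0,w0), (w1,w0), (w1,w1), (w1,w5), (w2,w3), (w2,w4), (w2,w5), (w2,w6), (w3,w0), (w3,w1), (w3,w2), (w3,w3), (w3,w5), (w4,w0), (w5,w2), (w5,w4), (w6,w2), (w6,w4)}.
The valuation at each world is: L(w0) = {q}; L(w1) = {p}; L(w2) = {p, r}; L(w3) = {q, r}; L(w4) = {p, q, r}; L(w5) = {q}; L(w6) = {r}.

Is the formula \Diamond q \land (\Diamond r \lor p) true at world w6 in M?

At w6: \Diamond q is true, \Diamond r \lor p is true, so \Diamond q \land (\Diamond r \lor p) is true.
  At w6: \Diamond q requires q at some successor in {w2, w4}.
    q holds at w4, so \Diamond q is true at w6.
  At w6: \Diamond r is true, p is false, so \Diamond r \lor p is true.
    At w6: \Diamond r requires r at some successor in {w2, w4}.
      r holds at w2, so \Diamond r is true at w6.

Yes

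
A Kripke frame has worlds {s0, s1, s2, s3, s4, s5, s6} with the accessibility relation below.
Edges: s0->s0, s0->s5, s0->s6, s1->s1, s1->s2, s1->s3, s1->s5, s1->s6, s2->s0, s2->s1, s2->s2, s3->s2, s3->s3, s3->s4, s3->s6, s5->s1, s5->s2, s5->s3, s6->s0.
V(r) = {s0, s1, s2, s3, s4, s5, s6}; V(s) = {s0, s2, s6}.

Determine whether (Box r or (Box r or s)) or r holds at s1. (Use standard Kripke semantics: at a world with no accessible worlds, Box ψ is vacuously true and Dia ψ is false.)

Yes

At s1: Box r or (Box r or s) is true, r is true, so (Box r or (Box r or s)) or r is true.
  At s1: Box r is true, Box r or s is true, so Box r or (Box r or s) is true.
    At s1: Box r requires r at every successor {s1, s2, s3, s5, s6}.
      At s1: r is true.
      At s2: r is true.
      At s3: r is true.
      At s5: r is true.
      At s6: r is true.
    So Box r is true at s1.
    At s1: Box r is true, s is false, so Box r or s is true.
      At s1: Box r requires r at every successor {s1, s2, s3, s5, s6}.
        At s1: r is true.
        At s2: r is true.
        At s3: r is true.
        At s5: r is true.
        At s6: r is true.
      So Box r is true at s1.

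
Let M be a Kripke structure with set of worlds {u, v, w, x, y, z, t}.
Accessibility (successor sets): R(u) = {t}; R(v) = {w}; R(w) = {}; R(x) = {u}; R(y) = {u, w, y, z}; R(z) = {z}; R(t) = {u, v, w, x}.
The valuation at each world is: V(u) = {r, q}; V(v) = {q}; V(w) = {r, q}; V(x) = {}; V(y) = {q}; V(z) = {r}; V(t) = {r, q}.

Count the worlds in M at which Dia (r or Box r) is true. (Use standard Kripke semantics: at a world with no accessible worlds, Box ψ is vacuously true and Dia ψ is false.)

Let φ = Dia (r or Box r). Evaluate φ at each world:
  u (successors {t}): φ is true.
  v (successors {w}): φ is true.
  w (successors ∅): φ is false.
  x (successors {u}): φ is true.
  y (successors {u, w, y, z}): φ is true.
  z (successors {z}): φ is true.
  t (successors {u, v, w, x}): φ is true.
For instance, at v:
  At v: Dia (r or Box r) requires r or Box r at some successor in {w}.
    r or Box r holds at w, so Dia (r or Box r) is true at v.
      At w: r is true, Box r is true, so r or Box r is true.
Satisfying worlds: {u, v, x, y, z, t}

6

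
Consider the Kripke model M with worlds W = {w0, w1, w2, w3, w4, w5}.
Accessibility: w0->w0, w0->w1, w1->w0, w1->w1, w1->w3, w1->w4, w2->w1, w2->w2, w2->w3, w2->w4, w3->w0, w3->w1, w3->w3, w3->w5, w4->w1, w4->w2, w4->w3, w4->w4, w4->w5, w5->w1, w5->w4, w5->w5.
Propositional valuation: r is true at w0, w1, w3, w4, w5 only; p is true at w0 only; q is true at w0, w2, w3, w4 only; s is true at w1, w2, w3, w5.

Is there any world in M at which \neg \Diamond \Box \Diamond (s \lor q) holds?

No

Recall that \Box ψ holds at a world iff ψ holds at every accessible world, and \Diamond ψ holds iff ψ holds at some accessible world.
Let φ = \neg \Diamond \Box \Diamond (s \lor q). Evaluate φ at each world:
  w0 (successors {w0, w1}): φ is false.
  w1 (successors {w0, w1, w3, w4}): φ is false.
  w2 (successors {w1, w2, w3, w4}): φ is false.
  w3 (successors {w0, w1, w3, w5}): φ is false.
  w4 (successors {w1, w2, w3, w4, w5}): φ is false.
  w5 (successors {w1, w4, w5}): φ is false.
For instance, at w3:
  At w3: \Diamond \Box \Diamond (s \lor q) is true, so \neg \Diamond \Box \Diamond (s \lor q) is false.
    At w3: \Diamond \Box \Diamond (s \lor q) requires \Box \Diamond (s \lor q) at some successor in {w0, w1, w3, w5}.
      \Box \Diamond (s \lor q) holds at w0, so \Diamond \Box \Diamond (s \lor q) is true at w3.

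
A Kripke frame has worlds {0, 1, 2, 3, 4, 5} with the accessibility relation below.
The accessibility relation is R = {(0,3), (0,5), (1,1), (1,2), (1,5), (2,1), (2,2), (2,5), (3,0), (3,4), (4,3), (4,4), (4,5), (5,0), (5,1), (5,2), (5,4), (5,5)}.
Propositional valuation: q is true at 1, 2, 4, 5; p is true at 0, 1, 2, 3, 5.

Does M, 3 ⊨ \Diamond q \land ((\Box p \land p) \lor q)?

At 3: \Diamond q is true, (\Box p \land p) \lor q is false, so \Diamond q \land ((\Box p \land p) \lor q) is false.
  At 3: \Diamond q requires q at some successor in {0, 4}.
    q holds at 4, so \Diamond q is true at 3.
  At 3: \Box p \land p is false, q is false, so (\Box p \land p) \lor q is false.
    At 3: \Box p is false, p is true, so \Box p \land p is false.
      At 3: \Box p requires p at every successor {0, 4}.
        p fails at 4, so \Box p is false at 3.

No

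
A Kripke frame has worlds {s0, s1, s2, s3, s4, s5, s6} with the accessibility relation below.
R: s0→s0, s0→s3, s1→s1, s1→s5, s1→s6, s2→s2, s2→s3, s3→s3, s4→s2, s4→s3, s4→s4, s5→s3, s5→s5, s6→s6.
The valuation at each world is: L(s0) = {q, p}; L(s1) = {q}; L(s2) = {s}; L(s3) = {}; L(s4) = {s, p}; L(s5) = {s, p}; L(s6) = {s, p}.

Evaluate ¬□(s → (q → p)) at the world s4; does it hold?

At s4: □(s → (q → p)) is true, so ¬□(s → (q → p)) is false.
  At s4: □(s → (q → p)) requires s → (q → p) at every successor {s2, s3, s4}.
    At s2: s → (q → p) is true.
    At s3: s → (q → p) is true.
    At s4: s → (q → p) is true.
  So □(s → (q → p)) is true at s4.

No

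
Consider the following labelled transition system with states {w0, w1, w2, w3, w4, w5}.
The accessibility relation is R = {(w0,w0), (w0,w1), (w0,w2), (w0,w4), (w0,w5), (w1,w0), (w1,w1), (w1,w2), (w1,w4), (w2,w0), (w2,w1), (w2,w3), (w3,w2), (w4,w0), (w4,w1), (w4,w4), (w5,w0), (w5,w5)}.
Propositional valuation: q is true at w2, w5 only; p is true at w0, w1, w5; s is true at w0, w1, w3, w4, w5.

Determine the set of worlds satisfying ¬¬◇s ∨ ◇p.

Recall that ◇ψ holds at a world iff ψ holds at some accessible world.
Let φ = ¬¬◇s ∨ ◇p. Evaluate φ at each world:
  w0 (successors {w0, w1, w2, w4, w5}): φ is true.
  w1 (successors {w0, w1, w2, w4}): φ is true.
  w2 (successors {w0, w1, w3}): φ is true.
  w3 (successors {w2}): φ is false.
  w4 (successors {w0, w1, w4}): φ is true.
  w5 (successors {w0, w5}): φ is true.
For instance, at w3:
  At w3: ¬¬◇s is false, ◇p is false, so ¬¬◇s ∨ ◇p is false.
    At w3: ¬◇s is true, so ¬¬◇s is false.
      At w3: ◇s is false, so ¬◇s is true.
    At w3: ◇p requires p at some successor in {w2}.
      At w2: p is false.
    So ◇p is false at w3.
Satisfying worlds: {w0, w1, w2, w4, w5}

w0, w1, w2, w4, w5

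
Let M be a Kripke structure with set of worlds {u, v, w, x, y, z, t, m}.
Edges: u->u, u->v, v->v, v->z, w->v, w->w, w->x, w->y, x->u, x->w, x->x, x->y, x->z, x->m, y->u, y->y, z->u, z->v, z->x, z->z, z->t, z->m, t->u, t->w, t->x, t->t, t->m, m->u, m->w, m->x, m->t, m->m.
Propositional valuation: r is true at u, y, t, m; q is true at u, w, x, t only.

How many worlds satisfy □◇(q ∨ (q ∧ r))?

Let φ = □◇(q ∨ (q ∧ r)). Evaluate φ at each world:
  u (successors {u, v}): φ is false.
  v (successors {v, z}): φ is false.
  w (successors {v, w, x, y}): φ is false.
  x (successors {u, w, x, y, z, m}): φ is true.
  y (successors {u, y}): φ is true.
  z (successors {u, v, x, z, t, m}): φ is false.
  t (successors {u, w, x, t, m}): φ is true.
  m (successors {u, w, x, t, m}): φ is true.
For instance, at m:
  At m: □◇(q ∨ (q ∧ r)) requires ◇(q ∨ (q ∧ r)) at every successor {u, w, x, t, m}.
    At u: ◇(q ∨ (q ∧ r)) is true.
    At w: ◇(q ∨ (q ∧ r)) is true.
    At x: ◇(q ∨ (q ∧ r)) is true.
    At t: ◇(q ∨ (q ∧ r)) is true.
    At m: ◇(q ∨ (q ∧ r)) is true.
  So □◇(q ∨ (q ∧ r)) is true at m.
Satisfying worlds: {x, y, t, m}

4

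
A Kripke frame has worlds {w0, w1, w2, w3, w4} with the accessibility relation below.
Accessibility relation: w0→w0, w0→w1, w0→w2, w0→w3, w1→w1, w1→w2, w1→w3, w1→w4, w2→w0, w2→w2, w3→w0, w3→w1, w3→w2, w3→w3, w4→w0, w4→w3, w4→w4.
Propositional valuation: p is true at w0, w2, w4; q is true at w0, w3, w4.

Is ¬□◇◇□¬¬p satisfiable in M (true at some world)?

No

Let φ = ¬□◇◇□¬¬p. Evaluate φ at each world:
  w0 (successors {w0, w1, w2, w3}): φ is false.
  w1 (successors {w1, w2, w3, w4}): φ is false.
  w2 (successors {w0, w2}): φ is false.
  w3 (successors {w0, w1, w2, w3}): φ is false.
  w4 (successors {w0, w3, w4}): φ is false.
For instance, at w3:
  At w3: □◇◇□¬¬p is true, so ¬□◇◇□¬¬p is false.
    At w3: □◇◇□¬¬p requires ◇◇□¬¬p at every successor {w0, w1, w2, w3}.
      At w0: ◇◇□¬¬p is true.
      At w1: ◇◇□¬¬p is true.
      At w2: ◇◇□¬¬p is true.
      At w3: ◇◇□¬¬p is true.
    So □◇◇□¬¬p is true at w3.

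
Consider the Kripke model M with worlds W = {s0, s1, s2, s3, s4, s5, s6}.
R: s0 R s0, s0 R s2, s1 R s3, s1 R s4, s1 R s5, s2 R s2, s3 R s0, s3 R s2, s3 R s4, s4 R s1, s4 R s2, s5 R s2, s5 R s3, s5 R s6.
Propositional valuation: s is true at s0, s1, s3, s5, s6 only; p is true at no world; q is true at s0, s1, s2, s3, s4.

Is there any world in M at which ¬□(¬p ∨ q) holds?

Let φ = ¬□(¬p ∨ q). Evaluate φ at each world:
  s0 (successors {s0, s2}): φ is false.
  s1 (successors {s3, s4, s5}): φ is false.
  s2 (successors {s2}): φ is false.
  s3 (successors {s0, s2, s4}): φ is false.
  s4 (successors {s1, s2}): φ is false.
  s5 (successors {s2, s3, s6}): φ is false.
  s6 (successors ∅): φ is false.
For instance, at s0:
  At s0: □(¬p ∨ q) is true, so ¬□(¬p ∨ q) is false.
    At s0: □(¬p ∨ q) requires ¬p ∨ q at every successor {s0, s2}.
      At s0: ¬p ∨ q is true.
      At s2: ¬p ∨ q is true.
    So □(¬p ∨ q) is true at s0.

No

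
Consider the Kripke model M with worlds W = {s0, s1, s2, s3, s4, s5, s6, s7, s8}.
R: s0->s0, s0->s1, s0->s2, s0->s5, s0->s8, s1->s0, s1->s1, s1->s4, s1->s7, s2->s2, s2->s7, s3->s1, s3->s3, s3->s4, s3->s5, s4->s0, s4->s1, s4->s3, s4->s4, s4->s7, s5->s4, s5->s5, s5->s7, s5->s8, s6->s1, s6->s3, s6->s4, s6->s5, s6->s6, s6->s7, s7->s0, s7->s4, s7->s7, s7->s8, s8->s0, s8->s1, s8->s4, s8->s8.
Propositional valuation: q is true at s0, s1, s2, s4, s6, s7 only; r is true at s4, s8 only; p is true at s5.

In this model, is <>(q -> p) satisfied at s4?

Recall that <>ψ holds at a world iff ψ holds at some accessible world.
At s4: <>(q -> p) requires q -> p at some successor in {s0, s1, s3, s4, s7}.
  q -> p holds at s3, so <>(q -> p) is true at s4.

Yes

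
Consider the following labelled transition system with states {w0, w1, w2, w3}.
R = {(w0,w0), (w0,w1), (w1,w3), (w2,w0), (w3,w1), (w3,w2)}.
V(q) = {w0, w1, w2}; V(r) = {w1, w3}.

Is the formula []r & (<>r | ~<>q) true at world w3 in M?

No

At w3: []r is false, <>r | ~<>q is true, so []r & (<>r | ~<>q) is false.
  At w3: []r requires r at every successor {w1, w2}.
    r fails at w2, so []r is false at w3.
  At w3: <>r is true, ~<>q is false, so <>r | ~<>q is true.
    At w3: <>r requires r at some successor in {w1, w2}.
      r holds at w1, so <>r is true at w3.
    At w3: <>q is true, so ~<>q is false.
      At w3: <>q requires q at some successor in {w1, w2}.
        q holds at w1, so <>q is true at w3.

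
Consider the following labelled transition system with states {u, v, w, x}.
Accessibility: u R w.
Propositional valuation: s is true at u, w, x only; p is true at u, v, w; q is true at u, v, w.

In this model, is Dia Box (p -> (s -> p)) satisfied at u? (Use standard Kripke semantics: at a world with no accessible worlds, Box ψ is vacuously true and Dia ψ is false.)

At u: Dia Box (p -> (s -> p)) requires Box (p -> (s -> p)) at some successor in {w}.
  Box (p -> (s -> p)) holds at w, so Dia Box (p -> (s -> p)) is true at u.
    At w: no accessible worlds, so Box (p -> (s -> p)) holds vacuously.

Yes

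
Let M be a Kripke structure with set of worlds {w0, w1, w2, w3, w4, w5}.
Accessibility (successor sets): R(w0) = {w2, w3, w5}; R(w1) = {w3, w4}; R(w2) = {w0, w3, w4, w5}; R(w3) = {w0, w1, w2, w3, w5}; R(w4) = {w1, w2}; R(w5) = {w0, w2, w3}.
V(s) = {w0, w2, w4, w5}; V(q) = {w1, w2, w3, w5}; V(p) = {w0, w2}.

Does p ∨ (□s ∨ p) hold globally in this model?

Let φ = p ∨ (□s ∨ p). Evaluate φ at each world:
  w0 (successors {w2, w3, w5}): φ is true.
  w1 (successors {w3, w4}): φ is false.
  w2 (successors {w0, w3, w4, w5}): φ is true.
  w3 (successors {w0, w1, w2, w3, w5}): φ is false.
  w4 (successors {w1, w2}): φ is false.
  w5 (successors {w0, w2, w3}): φ is false.
Detail at w1 (counterexample):
  At w1: p is false, □s ∨ p is false, so p ∨ (□s ∨ p) is false.
    At w1: □s is false, p is false, so □s ∨ p is false.
      At w1: □s requires s at every successor {w3, w4}.
        s fails at w3, so □s is false at w1.

No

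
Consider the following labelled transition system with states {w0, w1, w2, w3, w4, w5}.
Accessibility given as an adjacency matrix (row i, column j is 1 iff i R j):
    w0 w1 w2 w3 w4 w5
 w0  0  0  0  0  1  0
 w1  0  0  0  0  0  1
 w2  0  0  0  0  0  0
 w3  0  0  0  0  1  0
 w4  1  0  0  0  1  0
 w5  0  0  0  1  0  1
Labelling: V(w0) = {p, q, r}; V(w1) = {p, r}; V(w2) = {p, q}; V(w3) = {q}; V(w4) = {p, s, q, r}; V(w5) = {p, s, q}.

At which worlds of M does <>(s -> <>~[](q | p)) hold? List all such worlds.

w4, w5

Let φ = <>(s -> <>~[](q | p)). Evaluate φ at each world:
  w0 (successors {w4}): φ is false.
  w1 (successors {w5}): φ is false.
  w2 (successors ∅): φ is false.
  w3 (successors {w4}): φ is false.
  w4 (successors {w0, w4}): φ is true.
  w5 (successors {w3, w5}): φ is true.
For instance, at w4:
  At w4: <>(s -> <>~[](q | p)) requires s -> <>~[](q | p) at some successor in {w0, w4}.
    s -> <>~[](q | p) holds at w0, so <>(s -> <>~[](q | p)) is true at w4.
      At w0: s is false, <>~[](q | p) is false, so s -> <>~[](q | p) is true.
Satisfying worlds: {w4, w5}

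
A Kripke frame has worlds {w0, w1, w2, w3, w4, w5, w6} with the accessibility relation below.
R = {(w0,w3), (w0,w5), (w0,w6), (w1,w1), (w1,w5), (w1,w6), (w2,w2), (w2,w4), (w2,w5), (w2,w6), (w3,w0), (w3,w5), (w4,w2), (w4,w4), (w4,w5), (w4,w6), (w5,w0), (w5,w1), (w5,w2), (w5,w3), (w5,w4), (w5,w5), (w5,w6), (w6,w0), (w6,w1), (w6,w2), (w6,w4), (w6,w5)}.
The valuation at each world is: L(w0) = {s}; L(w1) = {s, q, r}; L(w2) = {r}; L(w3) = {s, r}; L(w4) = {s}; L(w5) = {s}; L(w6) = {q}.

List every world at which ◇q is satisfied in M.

Let φ = ◇q. Evaluate φ at each world:
  w0 (successors {w3, w5, w6}): φ is true.
  w1 (successors {w1, w5, w6}): φ is true.
  w2 (successors {w2, w4, w5, w6}): φ is true.
  w3 (successors {w0, w5}): φ is false.
  w4 (successors {w2, w4, w5, w6}): φ is true.
  w5 (successors {w0, w1, w2, w3, w4, w5, w6}): φ is true.
  w6 (successors {w0, w1, w2, w4, w5}): φ is true.
For instance, at w6:
  At w6: ◇q requires q at some successor in {w0, w1, w2, w4, w5}.
    q holds at w1, so ◇q is true at w6.
Satisfying worlds: {w0, w1, w2, w4, w5, w6}

w0, w1, w2, w4, w5, w6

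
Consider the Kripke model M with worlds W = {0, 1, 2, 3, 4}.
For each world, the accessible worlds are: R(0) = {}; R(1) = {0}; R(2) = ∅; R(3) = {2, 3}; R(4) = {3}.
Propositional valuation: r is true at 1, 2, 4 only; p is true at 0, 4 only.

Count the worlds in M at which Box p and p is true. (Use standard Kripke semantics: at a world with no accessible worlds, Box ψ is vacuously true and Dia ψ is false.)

Recall that Box ψ holds at a world iff ψ holds at every accessible world, and Dia ψ holds iff ψ holds at some accessible world.
Let φ = Box p and p. Evaluate φ at each world:
  0 (successors ∅): φ is true.
  1 (successors {0}): φ is false.
  2 (successors ∅): φ is false.
  3 (successors {2, 3}): φ is false.
  4 (successors {3}): φ is false.
For instance, at 1:
  At 1: Box p is true, p is false, so Box p and p is false.
    At 1: Box p requires p at every successor {0}.
      At 0: p is true.
    So Box p is true at 1.
Satisfying worlds: {0}

1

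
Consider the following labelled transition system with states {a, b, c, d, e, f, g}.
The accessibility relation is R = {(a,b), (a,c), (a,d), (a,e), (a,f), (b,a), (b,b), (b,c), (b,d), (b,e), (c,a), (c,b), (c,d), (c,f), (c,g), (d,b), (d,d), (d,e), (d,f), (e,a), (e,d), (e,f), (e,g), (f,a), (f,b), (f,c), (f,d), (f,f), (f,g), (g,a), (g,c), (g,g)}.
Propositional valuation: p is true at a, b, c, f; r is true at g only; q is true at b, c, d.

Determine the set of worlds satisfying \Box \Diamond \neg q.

Recall that \Box ψ holds at a world iff ψ holds at every accessible world, and \Diamond ψ holds iff ψ holds at some accessible world.
Let φ = \Box \Diamond \neg q. Evaluate φ at each world:
  a (successors {b, c, d, e, f}): φ is true.
  b (successors {a, b, c, d, e}): φ is true.
  c (successors {a, b, d, f, g}): φ is true.
  d (successors {b, d, e, f}): φ is true.
  e (successors {a, d, f, g}): φ is true.
  f (successors {a, b, c, d, f, g}): φ is true.
  g (successors {a, c, g}): φ is true.
For instance, at b:
  At b: \Box \Diamond \neg q requires \Diamond \neg q at every successor {a, b, c, d, e}.
    At a: \Diamond \neg q is true.
    At b: \Diamond \neg q is true.
    At c: \Diamond \neg q is true.
    At d: \Diamond \neg q is true.
    At e: \Diamond \neg q is true.
  So \Box \Diamond \neg q is true at b.
Satisfying worlds: {a, b, c, d, e, f, g}

a, b, c, d, e, f, g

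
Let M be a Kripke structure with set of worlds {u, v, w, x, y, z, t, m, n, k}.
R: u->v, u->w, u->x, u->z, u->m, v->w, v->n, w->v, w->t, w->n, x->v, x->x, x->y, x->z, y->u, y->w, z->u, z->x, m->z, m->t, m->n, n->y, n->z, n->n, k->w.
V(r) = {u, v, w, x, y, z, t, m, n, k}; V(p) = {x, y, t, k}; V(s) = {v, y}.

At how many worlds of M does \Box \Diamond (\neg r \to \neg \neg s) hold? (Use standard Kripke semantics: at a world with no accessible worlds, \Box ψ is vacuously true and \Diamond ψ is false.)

8

Let φ = \Box \Diamond (\neg r \to \neg \neg s). Evaluate φ at each world:
  u (successors {v, w, x, z, m}): φ is true.
  v (successors {w, n}): φ is true.
  w (successors {v, t, n}): φ is false.
  x (successors {v, x, y, z}): φ is true.
  y (successors {u, w}): φ is true.
  z (successors {u, x}): φ is true.
  t (successors ∅): φ is true.
  m (successors {z, t, n}): φ is false.
  n (successors {y, z, n}): φ is true.
  k (successors {w}): φ is true.
For instance, at u:
  At u: \Box \Diamond (\neg r \to \neg \neg s) requires \Diamond (\neg r \to \neg \neg s) at every successor {v, w, x, z, m}.
    At v: \Diamond (\neg r \to \neg \neg s) is true.
    At w: \Diamond (\neg r \to \neg \neg s) is true.
    At x: \Diamond (\neg r \to \neg \neg s) is true.
    At z: \Diamond (\neg r \to \neg \neg s) is true.
    At m: \Diamond (\neg r \to \neg \neg s) is true.
  So \Box \Diamond (\neg r \to \neg \neg s) is true at u.
Satisfying worlds: {u, v, x, y, z, t, n, k}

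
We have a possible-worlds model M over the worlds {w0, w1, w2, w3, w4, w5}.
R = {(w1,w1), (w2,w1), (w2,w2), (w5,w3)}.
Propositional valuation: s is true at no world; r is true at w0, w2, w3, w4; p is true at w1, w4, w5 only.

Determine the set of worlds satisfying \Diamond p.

Let φ = \Diamond p. Evaluate φ at each world:
  w0 (successors ∅): φ is false.
  w1 (successors {w1}): φ is true.
  w2 (successors {w1, w2}): φ is true.
  w3 (successors ∅): φ is false.
  w4 (successors ∅): φ is false.
  w5 (successors {w3}): φ is false.
For instance, at w2:
  At w2: \Diamond p requires p at some successor in {w1, w2}.
    p holds at w1, so \Diamond p is true at w2.
Satisfying worlds: {w1, w2}

w1, w2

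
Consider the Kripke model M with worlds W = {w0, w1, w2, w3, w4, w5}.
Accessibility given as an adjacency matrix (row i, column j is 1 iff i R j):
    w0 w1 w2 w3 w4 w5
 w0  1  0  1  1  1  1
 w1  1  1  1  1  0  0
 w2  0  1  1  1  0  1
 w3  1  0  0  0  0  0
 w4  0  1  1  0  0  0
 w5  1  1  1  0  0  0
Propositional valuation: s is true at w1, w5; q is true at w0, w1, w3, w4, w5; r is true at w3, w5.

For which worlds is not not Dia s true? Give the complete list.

w0, w1, w2, w4, w5

Let φ = not not Dia s. Evaluate φ at each world:
  w0 (successors {w0, w2, w3, w4, w5}): φ is true.
  w1 (successors {w0, w1, w2, w3}): φ is true.
  w2 (successors {w1, w2, w3, w5}): φ is true.
  w3 (successors {w0}): φ is false.
  w4 (successors {w1, w2}): φ is true.
  w5 (successors {w0, w1, w2}): φ is true.
For instance, at w4:
  At w4: not Dia s is false, so not not Dia s is true.
    At w4: Dia s is true, so not Dia s is false.
      At w4: Dia s requires s at some successor in {w1, w2}.
        s holds at w1, so Dia s is true at w4.
Satisfying worlds: {w0, w1, w2, w4, w5}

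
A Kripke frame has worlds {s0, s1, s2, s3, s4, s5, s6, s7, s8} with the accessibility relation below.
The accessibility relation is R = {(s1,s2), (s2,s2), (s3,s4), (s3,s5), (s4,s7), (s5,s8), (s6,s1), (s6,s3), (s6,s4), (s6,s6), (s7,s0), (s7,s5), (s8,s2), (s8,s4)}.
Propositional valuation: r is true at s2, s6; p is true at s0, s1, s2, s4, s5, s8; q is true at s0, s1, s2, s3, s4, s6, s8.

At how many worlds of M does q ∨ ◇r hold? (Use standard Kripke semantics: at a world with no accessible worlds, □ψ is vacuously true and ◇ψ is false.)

7

Let φ = q ∨ ◇r. Evaluate φ at each world:
  s0 (successors ∅): φ is true.
  s1 (successors {s2}): φ is true.
  s2 (successors {s2}): φ is true.
  s3 (successors {s4, s5}): φ is true.
  s4 (successors {s7}): φ is true.
  s5 (successors {s8}): φ is false.
  s6 (successors {s1, s3, s4, s6}): φ is true.
  s7 (successors {s0, s5}): φ is false.
  s8 (successors {s2, s4}): φ is true.
For instance, at s4:
  At s4: q is true, ◇r is false, so q ∨ ◇r is true.
    At s4: ◇r requires r at some successor in {s7}.
      At s7: r is false.
    So ◇r is false at s4.
Satisfying worlds: {s0, s1, s2, s3, s4, s6, s8}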